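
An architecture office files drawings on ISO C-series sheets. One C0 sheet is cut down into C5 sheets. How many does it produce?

32

Each ISO step halves the sheet: 1 × C0 → 2 × C1 → 4 × C2 → 8 × C3 → …
From C0 to C5 is 5 halving steps: 2^5 = 32.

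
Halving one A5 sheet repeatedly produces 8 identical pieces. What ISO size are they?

A8

8 = 2^3, so 3 halving steps.
A5 → A6 → … → A8 after 3 steps.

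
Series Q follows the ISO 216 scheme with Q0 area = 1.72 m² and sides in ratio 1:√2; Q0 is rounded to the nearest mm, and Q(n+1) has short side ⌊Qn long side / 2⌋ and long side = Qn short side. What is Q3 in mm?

390 × 551 mm

Let Q0's short side be w mm. w · w√2 = 1.72 m² = 1,720,000 mm², so w ≈ 1102.8 mm and w√2 ≈ 1559.6 mm → Q0 = 1103 × 1560 mm.
Q1: ⌊1560/2⌋ × 1103 = 780 × 1103 mm
Q2: ⌊1103/2⌋ × 780 = 551 × 780 mm
Q3: ⌊780/2⌋ × 551 = 390 × 551 mm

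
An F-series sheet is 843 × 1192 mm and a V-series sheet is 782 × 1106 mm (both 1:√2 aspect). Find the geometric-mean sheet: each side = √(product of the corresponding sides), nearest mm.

812 × 1148 mm

Short side: √(843 · 782) = √659226 ≈ 811.9 → 812 mm
Long side: √(1192 · 1106) = √1318352 ≈ 1148.2 → 1148 mm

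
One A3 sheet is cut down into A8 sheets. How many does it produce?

A3 = 297 × 420 mm; A8 = 52 × 74 mm.
Each halving step doubles the count; 5 steps from A3 to A8.
2^5 = 32.

32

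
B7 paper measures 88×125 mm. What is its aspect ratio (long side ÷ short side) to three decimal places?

125 / 88 = 1.420
ISO 216 targets √2 ≈ 1.414; the +0.006 deviation is from mm rounding.

1.420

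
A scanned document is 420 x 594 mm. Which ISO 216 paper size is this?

A2 (420 × 594 mm)

Aspect ratio 594/420 ≈ 1.414 — close to the ISO √2 ≈ 1.414.
In the A-series (A0 area = 1 m²): A2 = 420 × 594 mm.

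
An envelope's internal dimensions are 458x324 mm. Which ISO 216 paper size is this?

C3 (324 × 458 mm)

Aspect ratio 458/324 ≈ 1.414 — close to the ISO √2 ≈ 1.414.
In the C-series (envelope sizes, between A and B): C3 = 324 × 458 mm.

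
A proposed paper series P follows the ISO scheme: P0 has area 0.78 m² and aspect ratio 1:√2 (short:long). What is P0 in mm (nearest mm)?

743 × 1050 mm

Let the short side be w mm. Then w · w√2 = 0.78 m² = 780,000 mm².
w² = 780,000/√2, so w ≈ 742.7 mm; long side = w√2 ≈ 1050.3 mm.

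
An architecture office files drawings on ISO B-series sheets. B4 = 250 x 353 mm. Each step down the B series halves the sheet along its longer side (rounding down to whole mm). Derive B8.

B5: ⌊353/2⌋ × 250 = 176 × 250 mm
B6: ⌊250/2⌋ × 176 = 125 × 176 mm
B7: ⌊176/2⌋ × 125 = 88 × 125 mm
B8: ⌊125/2⌋ × 88 = 62 × 88 mm

62 × 88 mm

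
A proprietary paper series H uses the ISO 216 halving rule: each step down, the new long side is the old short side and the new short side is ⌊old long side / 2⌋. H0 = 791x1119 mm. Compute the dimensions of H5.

139 × 197 mm

H1 = 559 × 791 mm (from H0 by 1 halving).
H2: ⌊791/2⌋ × 559 = 395 × 559 mm
H3: ⌊559/2⌋ × 395 = 279 × 395 mm
H4: ⌊395/2⌋ × 279 = 197 × 279 mm
H5: ⌊279/2⌋ × 197 = 139 × 197 mm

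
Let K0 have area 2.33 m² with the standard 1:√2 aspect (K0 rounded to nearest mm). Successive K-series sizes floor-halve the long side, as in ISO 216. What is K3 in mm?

453 × 642 mm

Let K0's short side be w mm. w · w√2 = 2.33 m² = 2,330,000 mm², so w ≈ 1283.6 mm and w√2 ≈ 1815.2 mm → K0 = 1284 × 1815 mm.
K1: ⌊1815/2⌋ × 1284 = 907 × 1284 mm
K2: ⌊1284/2⌋ × 907 = 642 × 907 mm
K3: ⌊907/2⌋ × 642 = 453 × 642 mm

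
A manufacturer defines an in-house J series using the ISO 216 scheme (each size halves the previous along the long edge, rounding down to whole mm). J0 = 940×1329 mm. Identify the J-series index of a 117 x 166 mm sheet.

J0: 940 × 1329 mm
J1: 664 × 940 mm
J2: 470 × 664 mm
J3: 332 × 470 mm
J4: 235 × 332 mm
J5: 166 × 235 mm
J6: 117 × 166 mm
J7: 83 × 117 mm
→ matches J6.

J6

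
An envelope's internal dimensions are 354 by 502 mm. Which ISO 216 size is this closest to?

B3 (353 × 500 mm)

Aspect ratio 502/354 ≈ 1.418 — close to the ISO √2 ≈ 1.414.
In the B-series (B0 = 1000 × 1414 mm): B3 = 353 × 500 mm.
Off by 3 mm total — nearest standard size.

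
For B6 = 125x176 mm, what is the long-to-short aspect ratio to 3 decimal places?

1.408

176 / 125 = 1.408
ISO 216 targets √2 ≈ 1.414; the -0.006 deviation is from mm rounding.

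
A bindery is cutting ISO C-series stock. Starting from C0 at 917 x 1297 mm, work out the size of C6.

114 × 162 mm

C1: ⌊1297/2⌋ × 917 = 648 × 917 mm
C2: ⌊917/2⌋ × 648 = 458 × 648 mm
C3: ⌊648/2⌋ × 458 = 324 × 458 mm
C4: ⌊458/2⌋ × 324 = 229 × 324 mm
C5: ⌊324/2⌋ × 229 = 162 × 229 mm
C6: ⌊229/2⌋ × 162 = 114 × 162 mm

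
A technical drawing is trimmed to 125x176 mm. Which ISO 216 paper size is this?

Aspect ratio 176/125 ≈ 1.408 — close to the ISO √2 ≈ 1.414.
In the B-series (B0 = 1000 × 1414 mm): B6 = 125 × 176 mm.

B6 (125 × 176 mm)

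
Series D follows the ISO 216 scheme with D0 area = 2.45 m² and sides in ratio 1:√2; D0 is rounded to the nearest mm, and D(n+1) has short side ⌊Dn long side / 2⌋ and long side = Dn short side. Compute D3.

Let D0's short side be w mm. w · w√2 = 2.45 m² = 2,450,000 mm², so w ≈ 1316.2 mm and w√2 ≈ 1861.4 mm → D0 = 1316 × 1861 mm.
D1: ⌊1861/2⌋ × 1316 = 930 × 1316 mm
D2: ⌊1316/2⌋ × 930 = 658 × 930 mm
D3: ⌊930/2⌋ × 658 = 465 × 658 mm

465 × 658 mm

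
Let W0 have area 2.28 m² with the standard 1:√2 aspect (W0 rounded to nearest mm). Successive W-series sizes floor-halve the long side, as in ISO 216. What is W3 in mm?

Let W0's short side be w mm. w · w√2 = 2.28 m² = 2,280,000 mm², so w ≈ 1269.7 mm and w√2 ≈ 1795.7 mm → W0 = 1270 × 1796 mm.
W1: ⌊1796/2⌋ × 1270 = 898 × 1270 mm
W2: ⌊1270/2⌋ × 898 = 635 × 898 mm
W3: ⌊898/2⌋ × 635 = 449 × 635 mm

449 × 635 mm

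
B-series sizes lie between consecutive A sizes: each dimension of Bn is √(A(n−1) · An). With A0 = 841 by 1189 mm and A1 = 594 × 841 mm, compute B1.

707 × 1000 mm

Short side: √(841 · 594) = √499554 ≈ 706.8 → 707 mm
Long side: √(1189 · 841) = √999949 ≈ 1000.0 → 1000 mm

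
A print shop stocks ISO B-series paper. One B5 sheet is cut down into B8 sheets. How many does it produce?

8

Each ISO step halves the sheet: 1 × B5 → 2 × B6 → 4 × B7 → 8 × B8
From B5 to B8 is 3 halving steps: 2^3 = 8.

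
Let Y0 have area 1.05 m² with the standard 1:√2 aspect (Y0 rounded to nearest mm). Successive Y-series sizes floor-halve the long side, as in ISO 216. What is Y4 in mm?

215 × 304 mm

Let Y0's short side be w mm. w · w√2 = 1.05 m² = 1,050,000 mm², so w ≈ 861.7 mm and w√2 ≈ 1218.6 mm → Y0 = 862 × 1219 mm.
Y1: ⌊1219/2⌋ × 862 = 609 × 862 mm
Y2: ⌊862/2⌋ × 609 = 431 × 609 mm
Y3: ⌊609/2⌋ × 431 = 304 × 431 mm
Y4: ⌊431/2⌋ × 304 = 215 × 304 mm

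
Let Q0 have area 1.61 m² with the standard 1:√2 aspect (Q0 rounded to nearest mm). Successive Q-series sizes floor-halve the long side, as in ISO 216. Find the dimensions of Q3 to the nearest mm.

377 × 533 mm

Let Q0's short side be w mm. w · w√2 = 1.61 m² = 1,610,000 mm², so w ≈ 1067.0 mm and w√2 ≈ 1508.9 mm → Q0 = 1067 × 1509 mm.
Q1: ⌊1509/2⌋ × 1067 = 754 × 1067 mm
Q2: ⌊1067/2⌋ × 754 = 533 × 754 mm
Q3: ⌊754/2⌋ × 533 = 377 × 533 mm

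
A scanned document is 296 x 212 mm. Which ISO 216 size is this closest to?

Aspect ratio 296/212 ≈ 1.396 (ISO target is √2 ≈ 1.414).
In the A-series (A0 area = 1 m²): A4 = 210 × 297 mm.
Off by 3 mm total — nearest standard size.

A4 (210 × 297 mm)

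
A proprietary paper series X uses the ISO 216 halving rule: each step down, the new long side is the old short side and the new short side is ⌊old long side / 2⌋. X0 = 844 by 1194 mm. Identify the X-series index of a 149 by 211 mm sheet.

X5

X0: 844 × 1194 mm
X1: 597 × 844 mm
X2: 422 × 597 mm
X3: 298 × 422 mm
X4: 211 × 298 mm
X5: 149 × 211 mm
X6: 105 × 149 mm
→ matches X5.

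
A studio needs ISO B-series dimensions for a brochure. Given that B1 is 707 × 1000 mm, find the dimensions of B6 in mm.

125 × 176 mm

B2: ⌊1000/2⌋ × 707 = 500 × 707 mm
B3: ⌊707/2⌋ × 500 = 353 × 500 mm
B4: ⌊500/2⌋ × 353 = 250 × 353 mm
B5: ⌊353/2⌋ × 250 = 176 × 250 mm
B6: ⌊250/2⌋ × 176 = 125 × 176 mm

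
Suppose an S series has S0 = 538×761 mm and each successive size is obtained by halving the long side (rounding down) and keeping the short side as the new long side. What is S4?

134 × 190 mm

S1: ⌊761/2⌋ × 538 = 380 × 538 mm
S2: ⌊538/2⌋ × 380 = 269 × 380 mm
S3: ⌊380/2⌋ × 269 = 190 × 269 mm
S4: ⌊269/2⌋ × 190 = 134 × 190 mm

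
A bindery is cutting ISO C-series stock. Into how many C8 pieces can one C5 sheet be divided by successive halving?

8

Each ISO step halves the sheet: 1 × C5 → 2 × C6 → 4 × C7 → 8 × C8
From C5 to C8 is 3 halving steps: 2^3 = 8.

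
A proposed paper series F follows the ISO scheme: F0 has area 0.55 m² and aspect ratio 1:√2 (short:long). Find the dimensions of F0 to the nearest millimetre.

Let the short side be w mm. Then w · w√2 = 0.55 m² = 550,000 mm².
w² = 550,000/√2, so w ≈ 623.6 mm; long side = w√2 ≈ 881.9 mm.

624 × 882 mm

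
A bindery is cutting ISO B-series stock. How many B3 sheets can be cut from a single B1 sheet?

Each ISO step halves the sheet: 1 × B1 → 2 × B2 → 4 × B3
From B1 to B3 is 2 halving steps: 2^2 = 4.

4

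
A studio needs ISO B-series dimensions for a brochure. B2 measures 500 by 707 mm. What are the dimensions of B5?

176 × 250 mm

B3: ⌊707/2⌋ × 500 = 353 × 500 mm
B4: ⌊500/2⌋ × 353 = 250 × 353 mm
B5: ⌊353/2⌋ × 250 = 176 × 250 mm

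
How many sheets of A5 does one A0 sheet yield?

32

Each ISO step halves the sheet: 1 × A0 → 2 × A1 → 4 × A2 → 8 × A3 → …
From A0 to A5 is 5 halving steps: 2^5 = 32.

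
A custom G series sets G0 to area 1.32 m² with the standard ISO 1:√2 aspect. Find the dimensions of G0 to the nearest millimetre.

Let the short side be w mm. Then w · w√2 = 1.32 m² = 1,320,000 mm².
w² = 1,320,000/√2, so w ≈ 966.1 mm; long side = w√2 ≈ 1366.3 mm.

966 × 1366 mm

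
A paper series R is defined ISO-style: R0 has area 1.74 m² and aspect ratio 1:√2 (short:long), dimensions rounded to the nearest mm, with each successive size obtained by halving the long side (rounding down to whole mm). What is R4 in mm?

277 × 392 mm

Let R0's short side be w mm. w · w√2 = 1.74 m² = 1,740,000 mm², so w ≈ 1109.2 mm and w√2 ≈ 1568.7 mm → R0 = 1109 × 1569 mm.
R1: ⌊1569/2⌋ × 1109 = 784 × 1109 mm
R2: ⌊1109/2⌋ × 784 = 554 × 784 mm
R3: ⌊784/2⌋ × 554 = 392 × 554 mm
R4: ⌊554/2⌋ × 392 = 277 × 392 mm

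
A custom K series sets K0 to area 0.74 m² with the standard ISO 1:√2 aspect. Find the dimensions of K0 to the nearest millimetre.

Let the short side be w mm. Then w · w√2 = 0.74 m² = 740,000 mm².
w² = 740,000/√2, so w ≈ 723.4 mm; long side = w√2 ≈ 1023.0 mm.

723 × 1023 mm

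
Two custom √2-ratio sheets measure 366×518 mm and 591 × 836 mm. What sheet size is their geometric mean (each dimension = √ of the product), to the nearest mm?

Short side: √(366 · 591) = √216306 ≈ 465.1 → 465 mm
Long side: √(518 · 836) = √433048 ≈ 658.1 → 658 mm

465 × 658 mm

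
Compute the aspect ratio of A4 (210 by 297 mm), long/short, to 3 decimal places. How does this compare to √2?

297 / 210 = 1.414
Matches √2 ≈ 1.414 — the ISO 216 defining ratio.

1.414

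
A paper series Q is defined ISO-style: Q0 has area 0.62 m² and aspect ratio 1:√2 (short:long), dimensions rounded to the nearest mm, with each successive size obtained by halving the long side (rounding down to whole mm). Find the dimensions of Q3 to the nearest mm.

Let Q0's short side be w mm. w · w√2 = 0.62 m² = 620,000 mm², so w ≈ 662.1 mm and w√2 ≈ 936.4 mm → Q0 = 662 × 936 mm.
Q1: ⌊936/2⌋ × 662 = 468 × 662 mm
Q2: ⌊662/2⌋ × 468 = 331 × 468 mm
Q3: ⌊468/2⌋ × 331 = 234 × 331 mm

234 × 331 mm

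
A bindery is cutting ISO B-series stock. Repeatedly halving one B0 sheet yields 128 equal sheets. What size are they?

B7

128 = 2^7, so 7 halving steps.
B0 → B1 → … → B7 after 7 steps.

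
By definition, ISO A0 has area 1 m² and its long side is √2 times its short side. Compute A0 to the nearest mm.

841 × 1189 mm

Let the short side be w mm. Then the long side is w√2 and w · w√2 = 10⁶ mm².
w² = 10⁶/√2, so w = 1000 / 2^(1/4) ≈ 840.9 mm; long side = 1000 · 2^(1/4) ≈ 1189.2 mm.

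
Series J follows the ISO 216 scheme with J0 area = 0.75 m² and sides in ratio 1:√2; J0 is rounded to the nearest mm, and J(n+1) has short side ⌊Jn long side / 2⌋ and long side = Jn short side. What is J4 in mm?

182 × 257 mm

Let J0's short side be w mm. w · w√2 = 0.75 m² = 750,000 mm², so w ≈ 728.2 mm and w√2 ≈ 1029.9 mm → J0 = 728 × 1030 mm.
J1: ⌊1030/2⌋ × 728 = 515 × 728 mm
J2: ⌊728/2⌋ × 515 = 364 × 515 mm
J3: ⌊515/2⌋ × 364 = 257 × 364 mm
J4: ⌊364/2⌋ × 257 = 182 × 257 mm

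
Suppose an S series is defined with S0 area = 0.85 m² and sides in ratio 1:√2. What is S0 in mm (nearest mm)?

Let the short side be w mm. Then w · w√2 = 0.85 m² = 850,000 mm².
w² = 850,000/√2, so w ≈ 775.3 mm; long side = w√2 ≈ 1096.4 mm.

775 × 1096 mm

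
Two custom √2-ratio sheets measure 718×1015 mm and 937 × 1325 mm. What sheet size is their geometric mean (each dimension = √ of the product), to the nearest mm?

820 × 1160 mm

Short side: √(718 · 937) = √672766 ≈ 820.2 → 820 mm
Long side: √(1015 · 1325) = √1344875 ≈ 1159.7 → 1160 mm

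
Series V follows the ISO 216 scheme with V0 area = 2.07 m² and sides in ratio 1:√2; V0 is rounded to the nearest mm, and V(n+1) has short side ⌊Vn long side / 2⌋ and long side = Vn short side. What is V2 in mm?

Let V0's short side be w mm. w · w√2 = 2.07 m² = 2,070,000 mm², so w ≈ 1209.8 mm and w√2 ≈ 1711.0 mm → V0 = 1210 × 1711 mm.
V1: ⌊1711/2⌋ × 1210 = 855 × 1210 mm
V2: ⌊1210/2⌋ × 855 = 605 × 855 mm

605 × 855 mm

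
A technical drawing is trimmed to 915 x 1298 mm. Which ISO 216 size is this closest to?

Aspect ratio 1298/915 ≈ 1.419 — close to the ISO √2 ≈ 1.414.
In the C-series (envelope sizes, between A and B): C0 = 917 × 1297 mm.
Off by 3 mm total — nearest standard size.

C0 (917 × 1297 mm)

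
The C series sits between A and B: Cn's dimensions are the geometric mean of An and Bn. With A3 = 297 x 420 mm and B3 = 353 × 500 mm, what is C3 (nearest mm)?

324 × 458 mm

Short side: √(297 · 353) = √104841 ≈ 323.8 → 324 mm
Long side: √(420 · 500) = √210000 ≈ 458.3 → 458 mm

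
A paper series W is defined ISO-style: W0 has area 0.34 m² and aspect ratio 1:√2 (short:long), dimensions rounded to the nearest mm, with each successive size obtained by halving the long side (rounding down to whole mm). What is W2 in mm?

245 × 346 mm

Let W0's short side be w mm. w · w√2 = 0.34 m² = 340,000 mm², so w ≈ 490.3 mm and w√2 ≈ 693.4 mm → W0 = 490 × 693 mm.
W1: ⌊693/2⌋ × 490 = 346 × 490 mm
W2: ⌊490/2⌋ × 346 = 245 × 346 mm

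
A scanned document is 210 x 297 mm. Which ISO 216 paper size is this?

A4 (210 × 297 mm)

Aspect ratio 297/210 ≈ 1.414 — close to the ISO √2 ≈ 1.414.
In the A-series (A0 area = 1 m²): A4 = 210 × 297 mm.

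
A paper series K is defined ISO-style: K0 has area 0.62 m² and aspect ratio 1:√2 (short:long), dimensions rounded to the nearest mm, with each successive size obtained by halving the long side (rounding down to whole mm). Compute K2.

331 × 468 mm

Let K0's short side be w mm. w · w√2 = 0.62 m² = 620,000 mm², so w ≈ 662.1 mm and w√2 ≈ 936.4 mm → K0 = 662 × 936 mm.
K1: ⌊936/2⌋ × 662 = 468 × 662 mm
K2: ⌊662/2⌋ × 468 = 331 × 468 mm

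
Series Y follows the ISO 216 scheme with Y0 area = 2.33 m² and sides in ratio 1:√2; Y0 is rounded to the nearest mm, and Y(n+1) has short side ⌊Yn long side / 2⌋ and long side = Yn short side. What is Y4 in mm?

321 × 453 mm

Let Y0's short side be w mm. w · w√2 = 2.33 m² = 2,330,000 mm², so w ≈ 1283.6 mm and w√2 ≈ 1815.2 mm → Y0 = 1284 × 1815 mm.
Y1: ⌊1815/2⌋ × 1284 = 907 × 1284 mm
Y2: ⌊1284/2⌋ × 907 = 642 × 907 mm
Y3: ⌊907/2⌋ × 642 = 453 × 642 mm
Y4: ⌊642/2⌋ × 453 = 321 × 453 mm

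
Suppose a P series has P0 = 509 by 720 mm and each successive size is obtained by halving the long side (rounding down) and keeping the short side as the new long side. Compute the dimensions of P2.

254 × 360 mm

P1: ⌊720/2⌋ × 509 = 360 × 509 mm
P2: ⌊509/2⌋ × 360 = 254 × 360 mm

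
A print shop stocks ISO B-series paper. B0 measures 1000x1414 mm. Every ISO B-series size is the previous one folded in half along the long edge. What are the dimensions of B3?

B1: ⌊1414/2⌋ × 1000 = 707 × 1000 mm
B2: ⌊1000/2⌋ × 707 = 500 × 707 mm
B3: ⌊707/2⌋ × 500 = 353 × 500 mm

353 × 500 mm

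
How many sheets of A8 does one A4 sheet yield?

16

Each ISO step halves the sheet: 1 × A4 → 2 × A5 → 4 × A6 → 8 × A7 → …
From A4 to A8 is 4 halving steps: 2^4 = 16.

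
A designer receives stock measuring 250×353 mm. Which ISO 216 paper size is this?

B4 (250 × 353 mm)

Aspect ratio 353/250 ≈ 1.412 — close to the ISO √2 ≈ 1.414.
In the B-series (B0 = 1000 × 1414 mm): B4 = 250 × 353 mm.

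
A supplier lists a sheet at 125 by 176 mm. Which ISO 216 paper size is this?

Aspect ratio 176/125 ≈ 1.408 — close to the ISO √2 ≈ 1.414.
In the B-series (B0 = 1000 × 1414 mm): B6 = 125 × 176 mm.

B6 (125 × 176 mm)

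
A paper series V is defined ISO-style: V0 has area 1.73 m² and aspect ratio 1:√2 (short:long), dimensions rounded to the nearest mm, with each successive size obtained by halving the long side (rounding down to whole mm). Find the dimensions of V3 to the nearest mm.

391 × 553 mm

Let V0's short side be w mm. w · w√2 = 1.73 m² = 1,730,000 mm², so w ≈ 1106.0 mm and w√2 ≈ 1564.2 mm → V0 = 1106 × 1564 mm.
V1: ⌊1564/2⌋ × 1106 = 782 × 1106 mm
V2: ⌊1106/2⌋ × 782 = 553 × 782 mm
V3: ⌊782/2⌋ × 553 = 391 × 553 mm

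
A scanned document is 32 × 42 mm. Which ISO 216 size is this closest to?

B10 (31 × 44 mm)

Aspect ratio 42/32 ≈ 1.312 (ISO target is √2 ≈ 1.414).
In the B-series (B0 = 1000 × 1414 mm): B10 = 31 × 44 mm.
Off by 3 mm total — nearest standard size.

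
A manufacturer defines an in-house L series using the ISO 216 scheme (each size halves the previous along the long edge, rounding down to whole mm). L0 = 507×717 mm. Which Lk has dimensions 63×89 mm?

L6

L0: 507 × 717 mm
L1: 358 × 507 mm
L2: 253 × 358 mm
L3: 179 × 253 mm
L4: 126 × 179 mm
L5: 89 × 126 mm
L6: 63 × 89 mm
L7: 44 × 63 mm
→ matches L6.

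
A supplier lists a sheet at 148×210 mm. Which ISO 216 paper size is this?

A5 (148 × 210 mm)

Aspect ratio 210/148 ≈ 1.419 — close to the ISO √2 ≈ 1.414.
In the A-series (A0 area = 1 m²): A5 = 148 × 210 mm.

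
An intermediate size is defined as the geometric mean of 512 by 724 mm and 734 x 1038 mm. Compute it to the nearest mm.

Short side: √(512 · 734) = √375808 ≈ 613.0 → 613 mm
Long side: √(724 · 1038) = √751512 ≈ 866.9 → 867 mm

613 × 867 mm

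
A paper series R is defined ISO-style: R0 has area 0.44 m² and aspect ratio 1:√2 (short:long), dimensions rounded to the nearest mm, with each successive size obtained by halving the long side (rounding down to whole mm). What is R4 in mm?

Let R0's short side be w mm. w · w√2 = 0.44 m² = 440,000 mm², so w ≈ 557.8 mm and w√2 ≈ 788.8 mm → R0 = 558 × 789 mm.
R1: ⌊789/2⌋ × 558 = 394 × 558 mm
R2: ⌊558/2⌋ × 394 = 279 × 394 mm
R3: ⌊394/2⌋ × 279 = 197 × 279 mm
R4: ⌊279/2⌋ × 197 = 139 × 197 mm

139 × 197 mm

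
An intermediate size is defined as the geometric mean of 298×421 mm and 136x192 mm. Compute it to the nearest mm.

Short side: √(298 · 136) = √40528 ≈ 201.3 → 201 mm
Long side: √(421 · 192) = √80832 ≈ 284.3 → 284 mm

201 × 284 mm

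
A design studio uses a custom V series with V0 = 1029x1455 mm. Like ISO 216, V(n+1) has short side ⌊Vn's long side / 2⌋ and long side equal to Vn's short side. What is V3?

363 × 514 mm

V1: ⌊1455/2⌋ × 1029 = 727 × 1029 mm
V2: ⌊1029/2⌋ × 727 = 514 × 727 mm
V3: ⌊727/2⌋ × 514 = 363 × 514 mm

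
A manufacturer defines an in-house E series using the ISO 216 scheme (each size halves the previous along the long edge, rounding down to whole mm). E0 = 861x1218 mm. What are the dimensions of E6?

E1: ⌊1218/2⌋ × 861 = 609 × 861 mm
E2: ⌊861/2⌋ × 609 = 430 × 609 mm
E3: ⌊609/2⌋ × 430 = 304 × 430 mm
E4: ⌊430/2⌋ × 304 = 215 × 304 mm
E5: ⌊304/2⌋ × 215 = 152 × 215 mm
E6: ⌊215/2⌋ × 152 = 107 × 152 mm

107 × 152 mm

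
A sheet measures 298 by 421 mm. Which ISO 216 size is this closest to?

A3 (297 × 420 mm)

Aspect ratio 421/298 ≈ 1.413 — close to the ISO √2 ≈ 1.414.
In the A-series (A0 area = 1 m²): A3 = 297 × 420 mm.
Off by 2 mm total — nearest standard size.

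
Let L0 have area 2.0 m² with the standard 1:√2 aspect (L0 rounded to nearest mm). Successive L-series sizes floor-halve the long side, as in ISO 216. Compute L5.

Let L0's short side be w mm. w · w√2 = 2.0 m² = 2,000,000 mm², so w ≈ 1189.2 mm and w√2 ≈ 1681.8 mm → L0 = 1189 × 1682 mm.
L1: ⌊1682/2⌋ × 1189 = 841 × 1189 mm
L2: ⌊1189/2⌋ × 841 = 594 × 841 mm
L3: ⌊841/2⌋ × 594 = 420 × 594 mm
L4: ⌊594/2⌋ × 420 = 297 × 420 mm
L5: ⌊420/2⌋ × 297 = 210 × 297 mm

210 × 297 mm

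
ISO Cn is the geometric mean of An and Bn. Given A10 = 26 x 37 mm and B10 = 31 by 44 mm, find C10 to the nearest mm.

28 × 40 mm

Short side: √(26 · 31) = √806 ≈ 28.4 → 28 mm
Long side: √(37 · 44) = √1628 ≈ 40.3 → 40 mm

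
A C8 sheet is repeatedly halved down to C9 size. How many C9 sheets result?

Each ISO step halves the sheet: 1 × C8 → 2 × C9
From C8 to C9 is 1 halving step: 2^1 = 2.

2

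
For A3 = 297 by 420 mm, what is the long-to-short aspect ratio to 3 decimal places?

1.414

420 / 297 = 1.414
Matches √2 ≈ 1.414 — the ISO 216 defining ratio.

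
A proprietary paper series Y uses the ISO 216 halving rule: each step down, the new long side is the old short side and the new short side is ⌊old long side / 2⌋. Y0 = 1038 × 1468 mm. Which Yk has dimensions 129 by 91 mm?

Y0: 1038 × 1468 mm
Y1: 734 × 1038 mm
Y2: 519 × 734 mm
Y3: 367 × 519 mm
Y4: 259 × 367 mm
Y5: 183 × 259 mm
Y6: 129 × 183 mm
Y7: 91 × 129 mm
Y8: 64 × 91 mm
→ matches Y7.

Y7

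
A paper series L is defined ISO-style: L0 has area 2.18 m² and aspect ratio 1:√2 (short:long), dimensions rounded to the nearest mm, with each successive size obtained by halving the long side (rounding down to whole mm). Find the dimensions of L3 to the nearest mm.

Let L0's short side be w mm. w · w√2 = 2.18 m² = 2,180,000 mm², so w ≈ 1241.6 mm and w√2 ≈ 1755.8 mm → L0 = 1242 × 1756 mm.
L1: ⌊1756/2⌋ × 1242 = 878 × 1242 mm
L2: ⌊1242/2⌋ × 878 = 621 × 878 mm
L3: ⌊878/2⌋ × 621 = 439 × 621 mm

439 × 621 mm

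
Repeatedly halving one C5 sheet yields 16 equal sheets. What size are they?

C9

16 = 2^4, so 4 halving steps.
C5 → C6 → … → C9 after 4 steps.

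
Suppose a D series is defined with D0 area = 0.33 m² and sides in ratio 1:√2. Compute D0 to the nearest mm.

483 × 683 mm

Let the short side be w mm. Then w · w√2 = 0.33 m² = 330,000 mm².
w² = 330,000/√2, so w ≈ 483.1 mm; long side = w√2 ≈ 683.1 mm.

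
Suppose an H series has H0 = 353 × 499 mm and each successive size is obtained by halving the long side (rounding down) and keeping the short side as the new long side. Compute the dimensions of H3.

H1: ⌊499/2⌋ × 353 = 249 × 353 mm
H2: ⌊353/2⌋ × 249 = 176 × 249 mm
H3: ⌊249/2⌋ × 176 = 124 × 176 mm

124 × 176 mm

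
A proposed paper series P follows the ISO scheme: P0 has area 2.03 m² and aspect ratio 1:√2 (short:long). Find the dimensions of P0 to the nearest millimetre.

Let the short side be w mm. Then w · w√2 = 2.03 m² = 2,030,000 mm².
w² = 2,030,000/√2, so w ≈ 1198.1 mm; long side = w√2 ≈ 1694.4 mm.

1198 × 1694 mm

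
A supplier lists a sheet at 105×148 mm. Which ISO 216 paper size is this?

A6 (105 × 148 mm)

Aspect ratio 148/105 ≈ 1.410 — close to the ISO √2 ≈ 1.414.
In the A-series (A0 area = 1 m²): A6 = 105 × 148 mm.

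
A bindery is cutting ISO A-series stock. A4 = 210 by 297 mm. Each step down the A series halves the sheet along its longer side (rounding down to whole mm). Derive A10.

26 × 37 mm

A5: ⌊297/2⌋ × 210 = 148 × 210 mm
A6: ⌊210/2⌋ × 148 = 105 × 148 mm
A7: ⌊148/2⌋ × 105 = 74 × 105 mm
A8: ⌊105/2⌋ × 74 = 52 × 74 mm
A9: ⌊74/2⌋ × 52 = 37 × 52 mm
A10: ⌊52/2⌋ × 37 = 26 × 37 mm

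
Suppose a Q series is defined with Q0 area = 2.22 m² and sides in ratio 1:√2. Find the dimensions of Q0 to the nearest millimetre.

Let the short side be w mm. Then w · w√2 = 2.22 m² = 2,220,000 mm².
w² = 2,220,000/√2, so w ≈ 1252.9 mm; long side = w√2 ≈ 1771.9 mm.

1253 × 1772 mm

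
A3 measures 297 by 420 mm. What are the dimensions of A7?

A4: ⌊420/2⌋ × 297 = 210 × 297 mm
A5: ⌊297/2⌋ × 210 = 148 × 210 mm
A6: ⌊210/2⌋ × 148 = 105 × 148 mm
A7: ⌊148/2⌋ × 105 = 74 × 105 mm

74 × 105 mm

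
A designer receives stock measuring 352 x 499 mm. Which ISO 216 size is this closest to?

B3 (353 × 500 mm)

Aspect ratio 499/352 ≈ 1.418 — close to the ISO √2 ≈ 1.414.
In the B-series (B0 = 1000 × 1414 mm): B3 = 353 × 500 mm.
Off by 2 mm total — nearest standard size.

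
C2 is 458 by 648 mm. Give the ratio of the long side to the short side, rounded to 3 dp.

648 / 458 = 1.415
Matches √2 ≈ 1.414 — the ISO 216 defining ratio.

1.415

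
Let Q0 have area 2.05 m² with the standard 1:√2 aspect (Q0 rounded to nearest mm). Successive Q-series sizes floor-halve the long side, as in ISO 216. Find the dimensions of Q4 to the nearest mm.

301 × 425 mm

Let Q0's short side be w mm. w · w√2 = 2.05 m² = 2,050,000 mm², so w ≈ 1204.0 mm and w√2 ≈ 1702.7 mm → Q0 = 1204 × 1703 mm.
Q1: ⌊1703/2⌋ × 1204 = 851 × 1204 mm
Q2: ⌊1204/2⌋ × 851 = 602 × 851 mm
Q3: ⌊851/2⌋ × 602 = 425 × 602 mm
Q4: ⌊602/2⌋ × 425 = 301 × 425 mm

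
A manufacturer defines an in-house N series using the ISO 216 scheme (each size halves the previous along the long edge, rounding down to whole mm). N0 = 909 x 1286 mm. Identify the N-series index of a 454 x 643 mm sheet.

N0: 909 × 1286 mm
N1: 643 × 909 mm
N2: 454 × 643 mm
N3: 321 × 454 mm
→ matches N2.

N2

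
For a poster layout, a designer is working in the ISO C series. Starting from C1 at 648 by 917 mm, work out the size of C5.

C2: ⌊917/2⌋ × 648 = 458 × 648 mm
C3: ⌊648/2⌋ × 458 = 324 × 458 mm
C4: ⌊458/2⌋ × 324 = 229 × 324 mm
C5: ⌊324/2⌋ × 229 = 162 × 229 mm

162 × 229 mm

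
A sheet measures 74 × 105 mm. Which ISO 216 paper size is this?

A7 (74 × 105 mm)

Aspect ratio 105/74 ≈ 1.419 — close to the ISO √2 ≈ 1.414.
In the A-series (A0 area = 1 m²): A7 = 74 × 105 mm.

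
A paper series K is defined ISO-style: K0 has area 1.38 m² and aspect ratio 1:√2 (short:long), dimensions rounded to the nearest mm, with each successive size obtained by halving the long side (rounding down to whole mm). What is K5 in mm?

174 × 247 mm

Let K0's short side be w mm. w · w√2 = 1.38 m² = 1,380,000 mm², so w ≈ 987.8 mm and w√2 ≈ 1397.0 mm → K0 = 988 × 1397 mm.
K1: ⌊1397/2⌋ × 988 = 698 × 988 mm
K2: ⌊988/2⌋ × 698 = 494 × 698 mm
K3: ⌊698/2⌋ × 494 = 349 × 494 mm
K4: ⌊494/2⌋ × 349 = 247 × 349 mm
K5: ⌊349/2⌋ × 247 = 174 × 247 mm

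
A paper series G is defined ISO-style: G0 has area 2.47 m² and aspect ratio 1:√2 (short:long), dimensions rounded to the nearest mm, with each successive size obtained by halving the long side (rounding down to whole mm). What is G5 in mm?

233 × 330 mm

Let G0's short side be w mm. w · w√2 = 2.47 m² = 2,470,000 mm², so w ≈ 1321.6 mm and w√2 ≈ 1869.0 mm → G0 = 1322 × 1869 mm.
G1: ⌊1869/2⌋ × 1322 = 934 × 1322 mm
G2: ⌊1322/2⌋ × 934 = 661 × 934 mm
G3: ⌊934/2⌋ × 661 = 467 × 661 mm
G4: ⌊661/2⌋ × 467 = 330 × 467 mm
G5: ⌊467/2⌋ × 330 = 233 × 330 mm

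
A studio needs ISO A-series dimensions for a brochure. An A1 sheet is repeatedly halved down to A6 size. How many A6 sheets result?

32

A1 = 594 × 841 mm; A6 = 105 × 148 mm.
Each halving step doubles the count; 5 steps from A1 to A6.
2^5 = 32.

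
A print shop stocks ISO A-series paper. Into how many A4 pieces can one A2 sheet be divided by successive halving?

4

Each ISO step halves the sheet: 1 × A2 → 2 × A3 → 4 × A4
From A2 to A4 is 2 halving steps: 2^2 = 4.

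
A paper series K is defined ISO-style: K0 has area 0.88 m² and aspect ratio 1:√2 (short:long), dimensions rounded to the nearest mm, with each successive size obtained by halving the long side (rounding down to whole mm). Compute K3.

Let K0's short side be w mm. w · w√2 = 0.88 m² = 880,000 mm², so w ≈ 788.8 mm and w√2 ≈ 1115.6 mm → K0 = 789 × 1116 mm.
K1: ⌊1116/2⌋ × 789 = 558 × 789 mm
K2: ⌊789/2⌋ × 558 = 394 × 558 mm
K3: ⌊558/2⌋ × 394 = 279 × 394 mm

279 × 394 mm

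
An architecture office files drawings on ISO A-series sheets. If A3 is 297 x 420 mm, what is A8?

A4: ⌊420/2⌋ × 297 = 210 × 297 mm
A5: ⌊297/2⌋ × 210 = 148 × 210 mm
A6: ⌊210/2⌋ × 148 = 105 × 148 mm
A7: ⌊148/2⌋ × 105 = 74 × 105 mm
A8: ⌊105/2⌋ × 74 = 52 × 74 mm

52 × 74 mm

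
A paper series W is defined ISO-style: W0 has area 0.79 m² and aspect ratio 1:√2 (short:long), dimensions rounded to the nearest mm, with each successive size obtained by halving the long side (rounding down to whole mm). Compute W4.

Let W0's short side be w mm. w · w√2 = 0.79 m² = 790,000 mm², so w ≈ 747.4 mm and w√2 ≈ 1057.0 mm → W0 = 747 × 1057 mm.
W1: ⌊1057/2⌋ × 747 = 528 × 747 mm
W2: ⌊747/2⌋ × 528 = 373 × 528 mm
W3: ⌊528/2⌋ × 373 = 264 × 373 mm
W4: ⌊373/2⌋ × 264 = 186 × 264 mm

186 × 264 mm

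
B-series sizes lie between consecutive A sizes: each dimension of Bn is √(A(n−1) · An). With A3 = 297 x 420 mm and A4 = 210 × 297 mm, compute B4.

Short side: √(297 · 210) = √62370 ≈ 249.7 → 250 mm
Long side: √(420 · 297) = √124740 ≈ 353.2 → 353 mm

250 × 353 mm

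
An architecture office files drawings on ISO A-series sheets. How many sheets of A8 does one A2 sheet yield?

A2 = 420 × 594 mm; A8 = 52 × 74 mm.
Each halving step doubles the count; 6 steps from A2 to A8.
2^6 = 64.

64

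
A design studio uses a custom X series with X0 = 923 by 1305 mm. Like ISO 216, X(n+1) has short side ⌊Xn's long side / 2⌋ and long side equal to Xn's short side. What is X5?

X1: ⌊1305/2⌋ × 923 = 652 × 923 mm
X2: ⌊923/2⌋ × 652 = 461 × 652 mm
X3: ⌊652/2⌋ × 461 = 326 × 461 mm
X4: ⌊461/2⌋ × 326 = 230 × 326 mm
X5: ⌊326/2⌋ × 230 = 163 × 230 mm

163 × 230 mm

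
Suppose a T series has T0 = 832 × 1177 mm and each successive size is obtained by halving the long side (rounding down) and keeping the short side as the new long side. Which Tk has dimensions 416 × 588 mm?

T2

T0: 832 × 1177 mm
T1: 588 × 832 mm
T2: 416 × 588 mm
T3: 294 × 416 mm
→ matches T2.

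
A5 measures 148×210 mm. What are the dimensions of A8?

52 × 74 mm

A6: ⌊210/2⌋ × 148 = 105 × 148 mm
A7: ⌊148/2⌋ × 105 = 74 × 105 mm
A8: ⌊105/2⌋ × 74 = 52 × 74 mm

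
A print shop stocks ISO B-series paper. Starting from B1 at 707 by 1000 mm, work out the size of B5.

B2: ⌊1000/2⌋ × 707 = 500 × 707 mm
B3: ⌊707/2⌋ × 500 = 353 × 500 mm
B4: ⌊500/2⌋ × 353 = 250 × 353 mm
B5: ⌊353/2⌋ × 250 = 176 × 250 mm

176 × 250 mm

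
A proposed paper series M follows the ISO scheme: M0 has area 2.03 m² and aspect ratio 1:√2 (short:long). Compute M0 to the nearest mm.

Let the short side be w mm. Then w · w√2 = 2.03 m² = 2,030,000 mm².
w² = 2,030,000/√2, so w ≈ 1198.1 mm; long side = w√2 ≈ 1694.4 mm.

1198 × 1694 mm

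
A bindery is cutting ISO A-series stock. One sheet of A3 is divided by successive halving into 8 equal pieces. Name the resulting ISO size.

A6

8 = 2^3, so 3 halving steps.
A3 → A4 → … → A6 after 3 steps.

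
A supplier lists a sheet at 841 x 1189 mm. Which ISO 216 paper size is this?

Aspect ratio 1189/841 ≈ 1.414 — close to the ISO √2 ≈ 1.414.
In the A-series (A0 area = 1 m²): A0 = 841 × 1189 mm.

A0 (841 × 1189 mm)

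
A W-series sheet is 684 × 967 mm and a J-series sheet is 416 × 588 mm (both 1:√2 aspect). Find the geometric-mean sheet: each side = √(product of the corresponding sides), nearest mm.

533 × 754 mm

Short side: √(684 · 416) = √284544 ≈ 533.4 → 533 mm
Long side: √(967 · 588) = √568596 ≈ 754.1 → 754 mm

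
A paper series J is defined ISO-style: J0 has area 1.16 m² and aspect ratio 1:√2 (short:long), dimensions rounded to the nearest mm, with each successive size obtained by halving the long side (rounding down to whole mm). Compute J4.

226 × 320 mm

Let J0's short side be w mm. w · w√2 = 1.16 m² = 1,160,000 mm², so w ≈ 905.7 mm and w√2 ≈ 1280.8 mm → J0 = 906 × 1281 mm.
J1: ⌊1281/2⌋ × 906 = 640 × 906 mm
J2: ⌊906/2⌋ × 640 = 453 × 640 mm
J3: ⌊640/2⌋ × 453 = 320 × 453 mm
J4: ⌊453/2⌋ × 320 = 226 × 320 mm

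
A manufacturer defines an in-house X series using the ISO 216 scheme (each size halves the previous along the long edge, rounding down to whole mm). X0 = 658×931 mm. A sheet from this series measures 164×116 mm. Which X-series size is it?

X0: 658 × 931 mm
X1: 465 × 658 mm
X2: 329 × 465 mm
X3: 232 × 329 mm
X4: 164 × 232 mm
X5: 116 × 164 mm
X6: 82 × 116 mm
→ matches X5.

X5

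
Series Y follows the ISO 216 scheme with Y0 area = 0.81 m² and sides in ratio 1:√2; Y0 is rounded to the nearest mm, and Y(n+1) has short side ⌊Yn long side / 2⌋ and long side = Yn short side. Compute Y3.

267 × 378 mm

Let Y0's short side be w mm. w · w√2 = 0.81 m² = 810,000 mm², so w ≈ 756.8 mm and w√2 ≈ 1070.3 mm → Y0 = 757 × 1070 mm.
Y1: ⌊1070/2⌋ × 757 = 535 × 757 mm
Y2: ⌊757/2⌋ × 535 = 378 × 535 mm
Y3: ⌊535/2⌋ × 378 = 267 × 378 mm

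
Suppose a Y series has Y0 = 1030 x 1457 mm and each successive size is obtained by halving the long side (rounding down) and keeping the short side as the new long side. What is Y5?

Y1: ⌊1457/2⌋ × 1030 = 728 × 1030 mm
Y2: ⌊1030/2⌋ × 728 = 515 × 728 mm
Y3: ⌊728/2⌋ × 515 = 364 × 515 mm
Y4: ⌊515/2⌋ × 364 = 257 × 364 mm
Y5: ⌊364/2⌋ × 257 = 182 × 257 mm

182 × 257 mm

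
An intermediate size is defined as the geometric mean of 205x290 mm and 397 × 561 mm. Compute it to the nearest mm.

285 × 403 mm

Short side: √(205 · 397) = √81385 ≈ 285.3 → 285 mm
Long side: √(290 · 561) = √162690 ≈ 403.3 → 403 mm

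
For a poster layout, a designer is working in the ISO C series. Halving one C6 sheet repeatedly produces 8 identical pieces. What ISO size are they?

C9

8 = 2^3, so 3 halving steps.
C6 → C7 → … → C9 after 3 steps.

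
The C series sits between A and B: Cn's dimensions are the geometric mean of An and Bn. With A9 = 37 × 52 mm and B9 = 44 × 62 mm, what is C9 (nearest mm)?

Short side: √(37 · 44) = √1628 ≈ 40.3 → 40 mm
Long side: √(52 · 62) = √3224 ≈ 56.8 → 57 mm

40 × 57 mm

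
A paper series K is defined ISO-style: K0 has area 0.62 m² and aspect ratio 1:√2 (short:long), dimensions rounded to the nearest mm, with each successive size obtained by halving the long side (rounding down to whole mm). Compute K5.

117 × 165 mm

Let K0's short side be w mm. w · w√2 = 0.62 m² = 620,000 mm², so w ≈ 662.1 mm and w√2 ≈ 936.4 mm → K0 = 662 × 936 mm.
K1: ⌊936/2⌋ × 662 = 468 × 662 mm
K2: ⌊662/2⌋ × 468 = 331 × 468 mm
K3: ⌊468/2⌋ × 331 = 234 × 331 mm
K4: ⌊331/2⌋ × 234 = 165 × 234 mm
K5: ⌊234/2⌋ × 165 = 117 × 165 mm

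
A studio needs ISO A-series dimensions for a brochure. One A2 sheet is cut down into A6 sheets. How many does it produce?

A2 = 420 × 594 mm; A6 = 105 × 148 mm.
Each halving step doubles the count; 4 steps from A2 to A6.
2^4 = 16.

16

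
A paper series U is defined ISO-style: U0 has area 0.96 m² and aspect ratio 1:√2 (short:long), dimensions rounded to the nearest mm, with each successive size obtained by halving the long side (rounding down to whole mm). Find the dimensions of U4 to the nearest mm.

Let U0's short side be w mm. w · w√2 = 0.96 m² = 960,000 mm², so w ≈ 823.9 mm and w√2 ≈ 1165.2 mm → U0 = 824 × 1165 mm.
U1: ⌊1165/2⌋ × 824 = 582 × 824 mm
U2: ⌊824/2⌋ × 582 = 412 × 582 mm
U3: ⌊582/2⌋ × 412 = 291 × 412 mm
U4: ⌊412/2⌋ × 291 = 206 × 291 mm

206 × 291 mm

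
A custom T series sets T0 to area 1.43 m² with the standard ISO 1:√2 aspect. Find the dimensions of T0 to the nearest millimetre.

Let the short side be w mm. Then w · w√2 = 1.43 m² = 1,430,000 mm².
w² = 1,430,000/√2, so w ≈ 1005.6 mm; long side = w√2 ≈ 1422.1 mm.

1006 × 1422 mm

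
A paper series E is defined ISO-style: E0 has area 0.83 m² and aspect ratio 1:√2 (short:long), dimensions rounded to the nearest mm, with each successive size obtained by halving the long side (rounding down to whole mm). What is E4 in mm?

191 × 270 mm

Let E0's short side be w mm. w · w√2 = 0.83 m² = 830,000 mm², so w ≈ 766.1 mm and w√2 ≈ 1083.4 mm → E0 = 766 × 1083 mm.
E1: ⌊1083/2⌋ × 766 = 541 × 766 mm
E2: ⌊766/2⌋ × 541 = 383 × 541 mm
E3: ⌊541/2⌋ × 383 = 270 × 383 mm
E4: ⌊383/2⌋ × 270 = 191 × 270 mm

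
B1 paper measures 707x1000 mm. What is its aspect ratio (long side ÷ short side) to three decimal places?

1.414

1000 / 707 = 1.414
Matches √2 ≈ 1.414 — the ISO 216 defining ratio.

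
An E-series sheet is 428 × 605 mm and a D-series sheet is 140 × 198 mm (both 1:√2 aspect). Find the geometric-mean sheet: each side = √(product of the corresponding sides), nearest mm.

245 × 346 mm

Short side: √(428 · 140) = √59920 ≈ 244.8 → 245 mm
Long side: √(605 · 198) = √119790 ≈ 346.1 → 346 mm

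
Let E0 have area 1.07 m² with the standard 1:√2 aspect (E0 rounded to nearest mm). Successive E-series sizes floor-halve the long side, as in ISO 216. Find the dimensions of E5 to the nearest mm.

153 × 217 mm

Let E0's short side be w mm. w · w√2 = 1.07 m² = 1,070,000 mm², so w ≈ 869.8 mm and w√2 ≈ 1230.1 mm → E0 = 870 × 1230 mm.
E1: ⌊1230/2⌋ × 870 = 615 × 870 mm
E2: ⌊870/2⌋ × 615 = 435 × 615 mm
E3: ⌊615/2⌋ × 435 = 307 × 435 mm
E4: ⌊435/2⌋ × 307 = 217 × 307 mm
E5: ⌊307/2⌋ × 217 = 153 × 217 mm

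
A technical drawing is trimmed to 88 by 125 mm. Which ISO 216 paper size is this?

B7 (88 × 125 mm)

Aspect ratio 125/88 ≈ 1.420 — close to the ISO √2 ≈ 1.414.
In the B-series (B0 = 1000 × 1414 mm): B7 = 88 × 125 mm.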